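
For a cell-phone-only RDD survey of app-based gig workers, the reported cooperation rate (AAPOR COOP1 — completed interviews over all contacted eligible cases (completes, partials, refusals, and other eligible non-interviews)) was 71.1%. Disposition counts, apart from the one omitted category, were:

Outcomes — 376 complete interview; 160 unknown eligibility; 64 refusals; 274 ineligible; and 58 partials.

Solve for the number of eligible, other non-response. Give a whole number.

31

COOP1 = 376 / D = 0.711
D = 376 / 0.711 = 528.8
Remaining denominator categories sum to 498
eligible, other non-response = 528.8 − 498 ≈ 31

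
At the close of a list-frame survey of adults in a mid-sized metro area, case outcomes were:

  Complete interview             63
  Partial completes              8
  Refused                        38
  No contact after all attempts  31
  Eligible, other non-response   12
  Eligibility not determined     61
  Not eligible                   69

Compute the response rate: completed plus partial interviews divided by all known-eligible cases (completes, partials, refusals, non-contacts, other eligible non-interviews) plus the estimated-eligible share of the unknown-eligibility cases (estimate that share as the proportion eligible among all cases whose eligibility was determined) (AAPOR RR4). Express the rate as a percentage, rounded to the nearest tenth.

36.6%

Top: 63 + 8 = 71
Known eligible: 63 + 8 + 38 + 31 + 12 = 152
e = 152 / (152 + 69) = 152 / 221 = 0.6878
e × U: 0.6878 × 61 = 41.96
Base: 152 + 41.96 = 193.96
RR4 = 71 / 193.96 = 0.3661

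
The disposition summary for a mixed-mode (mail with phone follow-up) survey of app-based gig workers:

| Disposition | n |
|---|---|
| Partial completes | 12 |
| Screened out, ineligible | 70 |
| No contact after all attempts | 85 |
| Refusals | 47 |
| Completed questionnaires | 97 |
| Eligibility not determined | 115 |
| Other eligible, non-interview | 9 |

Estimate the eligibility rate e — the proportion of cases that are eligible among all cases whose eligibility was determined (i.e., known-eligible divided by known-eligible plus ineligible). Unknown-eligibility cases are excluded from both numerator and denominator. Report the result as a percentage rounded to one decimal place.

Eligible (known) = 97 + 12 + 47 + 85 + 9 = 250
e = 250 / (250 + 70) = 250 / 320 = 0.7812

78.1%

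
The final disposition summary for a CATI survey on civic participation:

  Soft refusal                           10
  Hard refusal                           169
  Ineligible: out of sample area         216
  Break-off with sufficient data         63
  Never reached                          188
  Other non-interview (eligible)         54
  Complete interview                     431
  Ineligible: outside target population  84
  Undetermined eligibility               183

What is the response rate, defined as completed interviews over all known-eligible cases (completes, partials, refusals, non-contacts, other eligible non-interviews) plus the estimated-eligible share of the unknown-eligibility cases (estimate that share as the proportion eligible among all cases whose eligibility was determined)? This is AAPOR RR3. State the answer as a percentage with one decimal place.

Refusal or break-off = 169 + 10 = 179
Ineligible = 84 + 216 = 300
Numerator → 431
Determined eligible → 431 + 63 + 179 + 188 + 54 = 915
e = 915 / (915 + 300) = 915 / 1215 = 0.7531
e × U → 0.7531 × 183 = 137.82
Base → 915 + 137.82 = 1052.82
RR3 = 431 / 1052.82 = 0.4094

40.9%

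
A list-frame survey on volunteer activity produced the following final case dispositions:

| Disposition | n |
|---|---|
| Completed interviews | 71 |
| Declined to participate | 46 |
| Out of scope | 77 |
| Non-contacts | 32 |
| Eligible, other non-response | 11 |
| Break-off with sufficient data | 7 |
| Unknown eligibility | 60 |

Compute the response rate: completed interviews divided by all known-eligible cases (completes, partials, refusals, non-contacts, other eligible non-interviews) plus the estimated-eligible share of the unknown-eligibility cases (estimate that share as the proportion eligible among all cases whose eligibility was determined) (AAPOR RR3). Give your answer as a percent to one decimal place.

Top → 71
Eligible (known) → 71 + 7 + 46 + 32 + 11 = 167
e = 167 / (167 + 77) = 167 / 244 = 0.6844
e × U → 0.6844 × 60 = 41.06
Base → 167 + 41.06 = 208.06
RR3 = 71 / 208.06 = 0.3412

34.1%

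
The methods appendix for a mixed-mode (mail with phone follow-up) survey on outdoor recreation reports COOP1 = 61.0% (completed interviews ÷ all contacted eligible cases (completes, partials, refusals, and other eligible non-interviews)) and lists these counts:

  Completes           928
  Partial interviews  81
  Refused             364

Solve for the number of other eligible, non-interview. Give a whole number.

COOP1 = 928 / D = 0.610
D = 928 / 0.610 = 1521.3
Other denominator terms total 1373
other eligible, non-interview = 1521.3 − 1373 ≈ 148

148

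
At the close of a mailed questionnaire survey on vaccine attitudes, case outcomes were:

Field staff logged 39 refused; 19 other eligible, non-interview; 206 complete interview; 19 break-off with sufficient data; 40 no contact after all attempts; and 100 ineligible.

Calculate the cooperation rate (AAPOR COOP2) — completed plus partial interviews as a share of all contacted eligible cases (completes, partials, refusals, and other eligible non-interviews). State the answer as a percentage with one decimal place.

79.5%

Num: 206 + 19 = 225
Denom: 206 + 19 + 39 + 19 = 283
COOP2 = 225 / 283 = 0.7951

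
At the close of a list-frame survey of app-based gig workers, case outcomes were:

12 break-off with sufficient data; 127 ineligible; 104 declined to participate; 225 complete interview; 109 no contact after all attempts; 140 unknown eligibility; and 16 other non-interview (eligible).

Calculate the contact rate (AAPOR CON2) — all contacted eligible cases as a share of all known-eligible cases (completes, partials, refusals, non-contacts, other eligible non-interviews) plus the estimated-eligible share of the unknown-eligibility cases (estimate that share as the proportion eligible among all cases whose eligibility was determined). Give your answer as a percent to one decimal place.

62.0%

Numerator → 225 + 12 + 104 + 16 = 357
Known eligible → 225 + 12 + 104 + 109 + 16 = 466
e = 466 / (466 + 127) = 466 / 593 = 0.7858
Eligible share of unknowns → 0.7858 × 140 = 110.01
Denominator → 466 + 110.01 = 576.01
CON2 = 357 / 576.01 = 0.6198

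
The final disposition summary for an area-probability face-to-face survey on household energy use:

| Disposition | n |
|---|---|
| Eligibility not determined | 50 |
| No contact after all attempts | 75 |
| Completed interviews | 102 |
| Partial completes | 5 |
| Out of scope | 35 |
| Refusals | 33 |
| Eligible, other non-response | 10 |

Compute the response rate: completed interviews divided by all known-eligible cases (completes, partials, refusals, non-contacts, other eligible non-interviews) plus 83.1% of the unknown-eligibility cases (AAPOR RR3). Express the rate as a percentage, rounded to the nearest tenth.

38.3%

Num: 102
Eligible (known): 102 + 5 + 33 + 75 + 10 = 225
Eligible share of unknowns: 0.8310 × 50 = 41.55
Base: 225 + 41.55 = 266.55
RR3 = 102 / 266.55 = 0.3827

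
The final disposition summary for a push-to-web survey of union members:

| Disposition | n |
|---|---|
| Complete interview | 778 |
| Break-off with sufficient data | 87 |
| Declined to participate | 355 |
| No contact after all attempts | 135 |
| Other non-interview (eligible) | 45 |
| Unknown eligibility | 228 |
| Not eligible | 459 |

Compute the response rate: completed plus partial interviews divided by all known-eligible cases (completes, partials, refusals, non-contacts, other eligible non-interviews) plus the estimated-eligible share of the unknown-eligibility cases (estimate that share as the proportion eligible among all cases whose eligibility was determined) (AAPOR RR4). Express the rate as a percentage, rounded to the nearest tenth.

55.0%

Num: 778 + 87 = 865
Known eligible: 778 + 87 + 355 + 135 + 45 = 1400
e = 1400 / (1400 + 459) = 1400 / 1859 = 0.7531
Estimated eligible among unknowns: 0.7531 × 228 = 171.71
Denom: 1400 + 171.71 = 1571.71
RR4 = 865 / 1571.71 = 0.5504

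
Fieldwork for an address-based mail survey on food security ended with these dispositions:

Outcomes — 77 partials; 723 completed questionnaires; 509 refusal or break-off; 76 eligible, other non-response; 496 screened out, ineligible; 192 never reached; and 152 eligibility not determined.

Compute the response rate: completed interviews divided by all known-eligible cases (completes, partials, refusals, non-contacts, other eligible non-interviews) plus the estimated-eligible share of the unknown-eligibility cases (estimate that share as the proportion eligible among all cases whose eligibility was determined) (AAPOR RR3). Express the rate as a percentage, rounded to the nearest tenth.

Numerator: 723
Known eligible: 723 + 77 + 509 + 192 + 76 = 1577
e = 1577 / (1577 + 496) = 1577 / 2073 = 0.7607
Eligible share of unknowns: 0.7607 × 152 = 115.63
Denominator: 1577 + 115.63 = 1692.63
RR3 = 723 / 1692.63 = 0.4271

42.7%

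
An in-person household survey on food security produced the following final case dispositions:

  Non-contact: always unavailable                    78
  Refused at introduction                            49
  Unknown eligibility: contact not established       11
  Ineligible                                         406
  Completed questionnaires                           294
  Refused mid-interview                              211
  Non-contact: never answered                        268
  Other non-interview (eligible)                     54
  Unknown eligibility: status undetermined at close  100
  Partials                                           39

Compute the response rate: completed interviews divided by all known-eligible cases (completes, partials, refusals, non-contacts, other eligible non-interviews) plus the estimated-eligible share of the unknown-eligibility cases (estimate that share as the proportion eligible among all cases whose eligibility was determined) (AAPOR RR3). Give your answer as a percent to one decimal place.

Refusal or break-off = 49 + 211 = 260
Non-contacts = 268 + 78 = 346
Unknown if eligible = 11 + 100 = 111
Num: 294
Known eligible: 294 + 39 + 260 + 346 + 54 = 993
e = 993 / (993 + 406) = 993 / 1399 = 0.7098
Estimated eligible among unknowns: 0.7098 × 111 = 78.79
Denom: 993 + 78.79 = 1071.79
RR3 = 294 / 1071.79 = 0.2743

27.4%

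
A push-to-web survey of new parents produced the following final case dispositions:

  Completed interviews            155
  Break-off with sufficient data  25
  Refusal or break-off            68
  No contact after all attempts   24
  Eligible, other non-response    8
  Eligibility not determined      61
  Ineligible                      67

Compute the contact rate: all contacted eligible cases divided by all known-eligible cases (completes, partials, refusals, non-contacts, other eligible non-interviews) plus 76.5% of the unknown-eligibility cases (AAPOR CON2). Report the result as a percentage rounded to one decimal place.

78.4%

Top → 155 + 25 + 68 + 8 = 256
Eligible (known) → 155 + 25 + 68 + 24 + 8 = 280
e × U → 0.7650 × 61 = 46.66
Denominator → 280 + 46.66 = 326.66
CON2 = 256 / 326.66 = 0.7837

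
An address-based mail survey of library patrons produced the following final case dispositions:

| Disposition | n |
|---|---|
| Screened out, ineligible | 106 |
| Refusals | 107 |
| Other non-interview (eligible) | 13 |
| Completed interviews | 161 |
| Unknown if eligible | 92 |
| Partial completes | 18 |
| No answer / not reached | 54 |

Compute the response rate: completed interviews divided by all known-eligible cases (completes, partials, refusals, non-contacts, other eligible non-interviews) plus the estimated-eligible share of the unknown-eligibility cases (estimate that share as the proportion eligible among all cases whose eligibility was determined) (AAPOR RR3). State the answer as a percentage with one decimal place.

38.0%

Top = 161
Eligible (known) = 161 + 18 + 107 + 54 + 13 = 353
e = 353 / (353 + 106) = 353 / 459 = 0.7691
e × U = 0.7691 × 92 = 70.76
Denom = 353 + 70.76 = 423.76
RR3 = 161 / 423.76 = 0.3799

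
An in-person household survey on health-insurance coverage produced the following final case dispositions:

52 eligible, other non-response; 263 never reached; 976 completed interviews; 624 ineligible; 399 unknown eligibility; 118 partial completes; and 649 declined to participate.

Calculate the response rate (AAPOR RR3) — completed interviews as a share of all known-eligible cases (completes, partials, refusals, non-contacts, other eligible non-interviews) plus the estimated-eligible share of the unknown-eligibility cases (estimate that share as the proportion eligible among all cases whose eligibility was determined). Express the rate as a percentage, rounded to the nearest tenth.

41.3%

Top = 976
Determined eligible = 976 + 118 + 649 + 263 + 52 = 2058
e = 2058 / (2058 + 624) = 2058 / 2682 = 0.7673
e × U = 0.7673 × 399 = 306.15
Denominator = 2058 + 306.15 = 2364.15
RR3 = 976 / 2364.15 = 0.4128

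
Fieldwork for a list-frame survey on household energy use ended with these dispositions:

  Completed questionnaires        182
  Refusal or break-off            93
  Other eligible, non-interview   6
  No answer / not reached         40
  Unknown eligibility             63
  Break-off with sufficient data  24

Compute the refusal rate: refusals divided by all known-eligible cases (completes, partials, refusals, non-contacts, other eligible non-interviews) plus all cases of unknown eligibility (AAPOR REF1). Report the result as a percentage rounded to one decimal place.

Numerator → 93
Denom → 182 + 24 + 93 + 40 + 6 + 63 = 408
REF1 = 93 / 408 = 0.2279

22.8%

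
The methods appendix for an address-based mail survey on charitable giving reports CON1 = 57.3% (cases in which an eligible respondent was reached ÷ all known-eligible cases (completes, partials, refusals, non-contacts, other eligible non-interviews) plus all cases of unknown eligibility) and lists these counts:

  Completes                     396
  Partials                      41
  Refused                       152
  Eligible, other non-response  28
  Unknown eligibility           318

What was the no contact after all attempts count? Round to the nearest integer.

142

Top = 396 + 41 + 152 + 28 = 617
CON1 = 617 / D = 0.573
D = 617 / 0.573 = 1076.8
Rest of base = 935
no contact after all attempts = 1076.8 − 935 ≈ 142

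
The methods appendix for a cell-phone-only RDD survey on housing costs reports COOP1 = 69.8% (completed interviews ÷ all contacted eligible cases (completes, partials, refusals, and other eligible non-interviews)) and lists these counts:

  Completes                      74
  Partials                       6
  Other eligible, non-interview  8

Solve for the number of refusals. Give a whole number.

18

COOP1 = 74 / D = 0.698
D = 74 / 0.698 = 106.0
Rest of base = 88
refusals = 106.0 − 88 ≈ 18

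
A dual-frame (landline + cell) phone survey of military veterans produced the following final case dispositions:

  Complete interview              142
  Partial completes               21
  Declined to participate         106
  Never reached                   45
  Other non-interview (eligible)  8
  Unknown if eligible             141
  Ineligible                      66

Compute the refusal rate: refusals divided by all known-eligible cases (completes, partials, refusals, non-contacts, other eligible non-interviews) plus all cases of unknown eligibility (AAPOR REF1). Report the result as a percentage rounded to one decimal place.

Numerator: 106
Denominator: 142 + 21 + 106 + 45 + 8 + 141 = 463
REF1 = 106 / 463 = 0.2289

22.9%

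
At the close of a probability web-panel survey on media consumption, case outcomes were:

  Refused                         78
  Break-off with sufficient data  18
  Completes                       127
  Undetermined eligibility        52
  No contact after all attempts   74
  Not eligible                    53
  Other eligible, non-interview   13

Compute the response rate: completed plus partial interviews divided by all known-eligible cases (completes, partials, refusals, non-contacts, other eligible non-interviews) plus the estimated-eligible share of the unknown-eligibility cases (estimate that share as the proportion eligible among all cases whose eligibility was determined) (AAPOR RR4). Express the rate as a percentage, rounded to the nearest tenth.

40.9%

Numerator = 127 + 18 = 145
Eligible (known) = 127 + 18 + 78 + 74 + 13 = 310
e = 310 / (310 + 53) = 310 / 363 = 0.8540
e × U = 0.8540 × 52 = 44.41
Denom = 310 + 44.41 = 354.41
RR4 = 145 / 354.41 = 0.4091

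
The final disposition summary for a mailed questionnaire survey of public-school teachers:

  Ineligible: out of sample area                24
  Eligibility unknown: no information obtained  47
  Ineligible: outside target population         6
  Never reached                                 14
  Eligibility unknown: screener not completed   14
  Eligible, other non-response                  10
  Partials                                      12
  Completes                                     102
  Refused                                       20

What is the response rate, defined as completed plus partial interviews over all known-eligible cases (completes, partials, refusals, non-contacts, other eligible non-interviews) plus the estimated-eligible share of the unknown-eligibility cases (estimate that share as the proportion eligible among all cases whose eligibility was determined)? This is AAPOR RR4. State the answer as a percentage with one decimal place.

Eligibility not determined = 14 + 47 = 61
Ineligible = 6 + 24 = 30
Num = 102 + 12 = 114
Eligible (known) = 102 + 12 + 20 + 14 + 10 = 158
e = 158 / (158 + 30) = 158 / 188 = 0.8404
Eligible share of unknowns = 0.8404 × 61 = 51.26
Denominator = 158 + 51.26 = 209.26
RR4 = 114 / 209.26 = 0.5448

54.5%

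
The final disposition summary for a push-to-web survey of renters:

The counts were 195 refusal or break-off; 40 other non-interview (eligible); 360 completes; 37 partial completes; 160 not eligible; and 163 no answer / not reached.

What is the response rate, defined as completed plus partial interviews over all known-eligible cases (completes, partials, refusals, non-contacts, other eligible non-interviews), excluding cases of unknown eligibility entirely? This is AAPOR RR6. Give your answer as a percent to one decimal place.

Top: 360 + 37 = 397
Denom: 360 + 37 + 195 + 163 + 40 = 795
RR6 = 397 / 795 = 0.4994

49.9%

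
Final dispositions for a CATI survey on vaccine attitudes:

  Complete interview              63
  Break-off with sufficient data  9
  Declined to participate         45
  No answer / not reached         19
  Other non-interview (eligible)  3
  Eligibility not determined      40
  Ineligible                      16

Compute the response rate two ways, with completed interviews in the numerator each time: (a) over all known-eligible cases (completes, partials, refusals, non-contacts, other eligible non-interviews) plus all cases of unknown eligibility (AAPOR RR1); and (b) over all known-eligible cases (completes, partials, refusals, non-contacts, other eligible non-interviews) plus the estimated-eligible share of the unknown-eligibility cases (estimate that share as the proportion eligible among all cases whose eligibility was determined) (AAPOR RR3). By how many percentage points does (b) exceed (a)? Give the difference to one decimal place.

0.8

Top: 63
Denominator: 63 + 9 + 45 + 19 + 3 + 40 = 179
RR1 = 63 / 179 = 0.3520
Known eligible: 63 + 9 + 45 + 19 + 3 = 139
e = 139 / (139 + 16) = 139 / 155 = 0.8968
Estimated eligible among unknowns: 0.8968 × 40 = 35.87
Denominator: 139 + 35.87 = 174.87
RR3 = 63 / 174.87 = 0.3603
Difference = 36.03 − 35.20 = 0.83 percentage points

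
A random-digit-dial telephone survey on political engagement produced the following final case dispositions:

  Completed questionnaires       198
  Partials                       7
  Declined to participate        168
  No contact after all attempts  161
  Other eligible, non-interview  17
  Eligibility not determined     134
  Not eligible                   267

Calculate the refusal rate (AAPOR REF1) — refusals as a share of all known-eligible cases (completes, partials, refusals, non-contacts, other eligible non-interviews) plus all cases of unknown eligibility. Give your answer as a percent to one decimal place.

24.5%

Numerator = 168
Base = 198 + 7 + 168 + 161 + 17 + 134 = 685
REF1 = 168 / 685 = 0.2453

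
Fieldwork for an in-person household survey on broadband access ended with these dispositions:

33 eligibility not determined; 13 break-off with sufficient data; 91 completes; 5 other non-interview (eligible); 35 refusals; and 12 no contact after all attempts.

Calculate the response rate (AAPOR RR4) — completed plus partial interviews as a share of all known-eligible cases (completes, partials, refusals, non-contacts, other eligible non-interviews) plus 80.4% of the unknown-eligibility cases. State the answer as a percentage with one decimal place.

57.0%

Top = 91 + 13 = 104
Known eligible = 91 + 13 + 35 + 12 + 5 = 156
Eligible share of unknowns = 0.8040 × 33 = 26.53
Denom = 156 + 26.53 = 182.53
RR4 = 104 / 182.53 = 0.5698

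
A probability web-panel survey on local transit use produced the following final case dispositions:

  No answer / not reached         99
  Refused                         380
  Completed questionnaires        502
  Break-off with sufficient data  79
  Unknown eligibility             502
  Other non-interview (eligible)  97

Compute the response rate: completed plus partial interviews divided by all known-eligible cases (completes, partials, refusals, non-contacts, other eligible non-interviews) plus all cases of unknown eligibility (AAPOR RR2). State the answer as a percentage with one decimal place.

35.0%

Num → 502 + 79 = 581
Base → 502 + 79 + 380 + 99 + 97 + 502 = 1659
RR2 = 581 / 1659 = 0.3502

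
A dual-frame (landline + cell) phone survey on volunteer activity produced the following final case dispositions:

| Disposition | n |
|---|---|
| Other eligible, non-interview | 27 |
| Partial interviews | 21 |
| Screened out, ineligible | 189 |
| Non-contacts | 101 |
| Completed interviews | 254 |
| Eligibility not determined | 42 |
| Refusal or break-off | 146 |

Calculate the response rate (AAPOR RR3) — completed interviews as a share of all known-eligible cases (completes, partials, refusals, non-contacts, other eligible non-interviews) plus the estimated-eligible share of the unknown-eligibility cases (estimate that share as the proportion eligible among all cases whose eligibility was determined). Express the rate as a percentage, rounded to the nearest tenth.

43.8%

Top = 254
Eligible (known) = 254 + 21 + 146 + 101 + 27 = 549
e = 549 / (549 + 189) = 549 / 738 = 0.7439
Estimated eligible among unknowns = 0.7439 × 42 = 31.24
Denom = 549 + 31.24 = 580.24
RR3 = 254 / 580.24 = 0.4377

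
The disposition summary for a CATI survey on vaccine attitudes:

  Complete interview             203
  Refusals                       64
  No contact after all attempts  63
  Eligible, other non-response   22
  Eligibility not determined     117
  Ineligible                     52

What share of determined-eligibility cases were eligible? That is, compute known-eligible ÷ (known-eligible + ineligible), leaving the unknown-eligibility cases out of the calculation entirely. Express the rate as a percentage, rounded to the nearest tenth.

Known eligible → 203 + 64 + 63 + 22 = 352
e = 352 / (352 + 52) = 352 / 404 = 0.8713

87.1%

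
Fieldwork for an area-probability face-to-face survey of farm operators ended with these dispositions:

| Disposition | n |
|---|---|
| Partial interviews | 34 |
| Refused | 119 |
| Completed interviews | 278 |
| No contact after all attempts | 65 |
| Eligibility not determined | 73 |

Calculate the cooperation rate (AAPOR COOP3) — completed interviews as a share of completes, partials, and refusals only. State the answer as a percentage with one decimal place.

Num → 278
Denom → 278 + 34 + 119 = 431
COOP3 = 278 / 431 = 0.6450

64.5%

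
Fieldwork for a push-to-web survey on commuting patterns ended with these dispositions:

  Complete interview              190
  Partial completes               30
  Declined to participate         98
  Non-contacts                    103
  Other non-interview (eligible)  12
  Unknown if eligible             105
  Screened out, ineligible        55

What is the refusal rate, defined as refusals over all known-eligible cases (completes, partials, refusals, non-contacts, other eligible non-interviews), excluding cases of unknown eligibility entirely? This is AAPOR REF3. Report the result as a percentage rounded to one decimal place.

22.6%

Top → 98
Denom → 190 + 30 + 98 + 103 + 12 = 433
REF3 = 98 / 433 = 0.2263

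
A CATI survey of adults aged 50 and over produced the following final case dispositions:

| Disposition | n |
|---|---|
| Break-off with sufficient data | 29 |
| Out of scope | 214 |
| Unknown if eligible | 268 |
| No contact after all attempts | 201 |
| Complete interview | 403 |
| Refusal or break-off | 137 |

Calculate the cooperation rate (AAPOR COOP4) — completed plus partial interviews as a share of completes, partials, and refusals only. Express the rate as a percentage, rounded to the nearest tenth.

75.9%

Top = 403 + 29 = 432
Denom = 403 + 29 + 137 = 569
COOP4 = 432 / 569 = 0.7592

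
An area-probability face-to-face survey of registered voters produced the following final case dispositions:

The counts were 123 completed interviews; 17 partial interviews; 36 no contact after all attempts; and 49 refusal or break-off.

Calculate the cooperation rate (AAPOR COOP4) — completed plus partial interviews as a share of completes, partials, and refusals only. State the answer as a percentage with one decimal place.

Top = 123 + 17 = 140
Denominator = 123 + 17 + 49 = 189
COOP4 = 140 / 189 = 0.7407

74.1%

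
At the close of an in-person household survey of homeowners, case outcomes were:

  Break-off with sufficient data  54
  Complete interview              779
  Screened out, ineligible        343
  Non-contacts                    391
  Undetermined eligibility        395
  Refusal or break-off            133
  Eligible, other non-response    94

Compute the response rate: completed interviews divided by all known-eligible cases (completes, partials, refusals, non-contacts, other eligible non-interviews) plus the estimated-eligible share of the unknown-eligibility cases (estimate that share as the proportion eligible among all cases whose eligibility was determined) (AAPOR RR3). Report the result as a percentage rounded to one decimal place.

Top → 779
Determined eligible → 779 + 54 + 133 + 391 + 94 = 1451
e = 1451 / (1451 + 343) = 1451 / 1794 = 0.8088
Estimated eligible among unknowns → 0.8088 × 395 = 319.48
Base → 1451 + 319.48 = 1770.48
RR3 = 779 / 1770.48 = 0.4400

44.0%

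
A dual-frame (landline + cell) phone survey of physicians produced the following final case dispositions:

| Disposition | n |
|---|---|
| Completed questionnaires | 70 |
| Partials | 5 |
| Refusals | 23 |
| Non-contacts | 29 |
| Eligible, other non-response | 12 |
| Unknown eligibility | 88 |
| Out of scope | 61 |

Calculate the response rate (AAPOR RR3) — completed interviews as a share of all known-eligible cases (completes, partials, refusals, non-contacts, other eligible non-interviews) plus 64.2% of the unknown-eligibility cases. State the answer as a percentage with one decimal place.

Numerator = 70
Eligible (known) = 70 + 5 + 23 + 29 + 12 = 139
Estimated eligible among unknowns = 0.6420 × 88 = 56.50
Denominator = 139 + 56.50 = 195.50
RR3 = 70 / 195.50 = 0.3581

35.8%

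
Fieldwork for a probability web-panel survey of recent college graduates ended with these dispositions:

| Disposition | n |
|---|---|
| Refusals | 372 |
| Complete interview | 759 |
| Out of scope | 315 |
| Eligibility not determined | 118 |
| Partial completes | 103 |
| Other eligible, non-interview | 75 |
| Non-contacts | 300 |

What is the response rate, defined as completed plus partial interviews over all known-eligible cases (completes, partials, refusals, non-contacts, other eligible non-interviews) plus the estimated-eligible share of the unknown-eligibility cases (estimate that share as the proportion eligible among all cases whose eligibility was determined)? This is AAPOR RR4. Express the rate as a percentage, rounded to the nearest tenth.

Num → 759 + 103 = 862
Eligible (known) → 759 + 103 + 372 + 300 + 75 = 1609
e = 1609 / (1609 + 315) = 1609 / 1924 = 0.8363
e × U → 0.8363 × 118 = 98.68
Denom → 1609 + 98.68 = 1707.68
RR4 = 862 / 1707.68 = 0.5048

50.5%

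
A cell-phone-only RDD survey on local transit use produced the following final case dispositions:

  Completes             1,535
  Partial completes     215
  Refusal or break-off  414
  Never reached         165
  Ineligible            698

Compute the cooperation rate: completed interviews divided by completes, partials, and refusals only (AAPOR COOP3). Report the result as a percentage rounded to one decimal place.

Top → 1535
Denominator → 1535 + 215 + 414 = 2164
COOP3 = 1535 / 2164 = 0.7093

70.9%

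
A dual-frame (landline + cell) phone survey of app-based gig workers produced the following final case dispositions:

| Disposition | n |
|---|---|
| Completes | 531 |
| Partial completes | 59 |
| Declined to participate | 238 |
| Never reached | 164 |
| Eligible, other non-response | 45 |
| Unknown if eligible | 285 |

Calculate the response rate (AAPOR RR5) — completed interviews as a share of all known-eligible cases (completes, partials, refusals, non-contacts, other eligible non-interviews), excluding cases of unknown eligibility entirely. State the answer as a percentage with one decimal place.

Num = 531
Base = 531 + 59 + 238 + 164 + 45 = 1037
RR5 = 531 / 1037 = 0.5121

51.2%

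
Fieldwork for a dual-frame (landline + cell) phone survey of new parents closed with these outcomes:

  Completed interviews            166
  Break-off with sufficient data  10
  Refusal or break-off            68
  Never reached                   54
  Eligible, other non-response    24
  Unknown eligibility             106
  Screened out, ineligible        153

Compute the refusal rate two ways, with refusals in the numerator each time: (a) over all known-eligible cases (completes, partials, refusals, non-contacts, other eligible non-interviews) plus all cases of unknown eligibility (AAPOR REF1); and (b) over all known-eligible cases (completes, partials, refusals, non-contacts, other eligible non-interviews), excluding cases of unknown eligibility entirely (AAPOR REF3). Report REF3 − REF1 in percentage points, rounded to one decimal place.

5.2

Num → 68
Denominator → 166 + 10 + 68 + 54 + 24 + 106 = 428
REF1 = 68 / 428 = 0.1589
Denominator → 166 + 10 + 68 + 54 + 24 = 322
REF3 = 68 / 322 = 0.2112
Difference = 21.12 − 15.89 = 5.23 percentage points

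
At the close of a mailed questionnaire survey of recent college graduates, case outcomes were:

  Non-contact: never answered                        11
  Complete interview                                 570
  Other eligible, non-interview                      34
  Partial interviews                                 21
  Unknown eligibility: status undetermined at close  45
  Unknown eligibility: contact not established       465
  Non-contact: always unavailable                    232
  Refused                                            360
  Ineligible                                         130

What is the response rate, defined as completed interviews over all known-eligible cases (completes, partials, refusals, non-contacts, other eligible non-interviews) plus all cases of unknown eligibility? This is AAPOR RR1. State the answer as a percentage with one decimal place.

32.8%

Never reached = 11 + 232 = 243
Eligibility not determined = 465 + 45 = 510
Num → 570
Denominator → 570 + 21 + 360 + 243 + 34 + 510 = 1738
RR1 = 570 / 1738 = 0.3280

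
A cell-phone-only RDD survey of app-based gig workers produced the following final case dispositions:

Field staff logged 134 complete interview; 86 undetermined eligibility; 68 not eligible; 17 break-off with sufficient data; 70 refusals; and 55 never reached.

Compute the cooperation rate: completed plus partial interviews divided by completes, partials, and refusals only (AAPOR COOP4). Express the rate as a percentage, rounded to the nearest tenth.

68.3%

Top = 134 + 17 = 151
Denominator = 134 + 17 + 70 = 221
COOP4 = 151 / 221 = 0.6833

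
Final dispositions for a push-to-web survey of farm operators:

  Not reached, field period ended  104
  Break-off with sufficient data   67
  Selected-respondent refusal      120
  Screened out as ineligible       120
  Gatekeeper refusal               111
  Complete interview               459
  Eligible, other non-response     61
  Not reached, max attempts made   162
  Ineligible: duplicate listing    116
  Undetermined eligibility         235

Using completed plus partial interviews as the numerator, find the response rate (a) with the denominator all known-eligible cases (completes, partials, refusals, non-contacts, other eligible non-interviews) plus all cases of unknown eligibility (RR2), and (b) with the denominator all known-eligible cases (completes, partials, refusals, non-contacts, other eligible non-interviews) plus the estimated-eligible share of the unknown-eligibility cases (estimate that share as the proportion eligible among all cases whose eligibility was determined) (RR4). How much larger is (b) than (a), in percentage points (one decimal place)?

1.3

Refusal or break-off = 111 + 120 = 231
Never reached = 104 + 162 = 266
Not eligible = 120 + 116 = 236
Numerator: 459 + 67 = 526
Base: 459 + 67 + 231 + 266 + 61 + 235 = 1319
RR2 = 526 / 1319 = 0.3988
Eligible (known): 459 + 67 + 231 + 266 + 61 = 1084
e = 1084 / (1084 + 236) = 1084 / 1320 = 0.8212
e × U: 0.8212 × 235 = 192.98
Base: 1084 + 192.98 = 1276.98
RR4 = 526 / 1276.98 = 0.4119
Difference = 41.19 − 39.88 = 1.31 percentage points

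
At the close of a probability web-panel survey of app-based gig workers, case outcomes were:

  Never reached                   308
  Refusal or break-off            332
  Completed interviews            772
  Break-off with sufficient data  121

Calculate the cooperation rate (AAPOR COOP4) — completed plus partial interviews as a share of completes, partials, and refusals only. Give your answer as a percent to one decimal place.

72.9%

Numerator: 772 + 121 = 893
Denominator: 772 + 121 + 332 = 1225
COOP4 = 893 / 1225 = 0.7290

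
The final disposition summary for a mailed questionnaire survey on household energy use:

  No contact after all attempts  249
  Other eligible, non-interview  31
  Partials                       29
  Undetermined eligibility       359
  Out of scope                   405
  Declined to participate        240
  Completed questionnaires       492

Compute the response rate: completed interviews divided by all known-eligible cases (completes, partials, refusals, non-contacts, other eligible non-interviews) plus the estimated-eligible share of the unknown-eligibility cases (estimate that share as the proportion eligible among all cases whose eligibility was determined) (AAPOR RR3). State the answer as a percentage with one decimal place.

Num = 492
Eligible (known) = 492 + 29 + 240 + 249 + 31 = 1041
e = 1041 / (1041 + 405) = 1041 / 1446 = 0.7199
e × U = 0.7199 × 359 = 258.44
Denominator = 1041 + 258.44 = 1299.44
RR3 = 492 / 1299.44 = 0.3786

37.9%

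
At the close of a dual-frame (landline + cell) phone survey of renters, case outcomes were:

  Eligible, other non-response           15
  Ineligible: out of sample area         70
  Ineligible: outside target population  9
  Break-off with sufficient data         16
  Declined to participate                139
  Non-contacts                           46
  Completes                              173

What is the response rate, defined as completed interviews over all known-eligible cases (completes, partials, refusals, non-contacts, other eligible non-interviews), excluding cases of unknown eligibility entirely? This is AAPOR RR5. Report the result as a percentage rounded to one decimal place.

Not eligible = 9 + 70 = 79
Num = 173
Denom = 173 + 16 + 139 + 46 + 15 = 389
RR5 = 173 / 389 = 0.4447

44.5%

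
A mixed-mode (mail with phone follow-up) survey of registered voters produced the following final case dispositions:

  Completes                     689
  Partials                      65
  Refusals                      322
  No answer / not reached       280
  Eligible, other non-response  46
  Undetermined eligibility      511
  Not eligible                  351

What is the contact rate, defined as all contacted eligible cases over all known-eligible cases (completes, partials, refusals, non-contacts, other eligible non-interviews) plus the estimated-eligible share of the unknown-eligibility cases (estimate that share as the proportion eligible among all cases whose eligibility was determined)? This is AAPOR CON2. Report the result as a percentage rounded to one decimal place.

Numerator = 689 + 65 + 322 + 46 = 1122
Determined eligible = 689 + 65 + 322 + 280 + 46 = 1402
e = 1402 / (1402 + 351) = 1402 / 1753 = 0.7998
Estimated eligible among unknowns = 0.7998 × 511 = 408.70
Denominator = 1402 + 408.70 = 1810.70
CON2 = 1122 / 1810.70 = 0.6196

62.0%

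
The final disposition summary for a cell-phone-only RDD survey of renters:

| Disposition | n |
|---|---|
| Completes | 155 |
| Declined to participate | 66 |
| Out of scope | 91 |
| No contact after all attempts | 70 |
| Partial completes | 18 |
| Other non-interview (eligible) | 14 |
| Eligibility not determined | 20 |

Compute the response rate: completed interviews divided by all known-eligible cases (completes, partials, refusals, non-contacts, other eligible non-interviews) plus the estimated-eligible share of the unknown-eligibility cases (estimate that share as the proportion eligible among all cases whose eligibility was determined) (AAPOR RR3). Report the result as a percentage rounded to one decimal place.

Top → 155
Known eligible → 155 + 18 + 66 + 70 + 14 = 323
e = 323 / (323 + 91) = 323 / 414 = 0.7802
e × U → 0.7802 × 20 = 15.60
Denominator → 323 + 15.60 = 338.60
RR3 = 155 / 338.60 = 0.4578

45.8%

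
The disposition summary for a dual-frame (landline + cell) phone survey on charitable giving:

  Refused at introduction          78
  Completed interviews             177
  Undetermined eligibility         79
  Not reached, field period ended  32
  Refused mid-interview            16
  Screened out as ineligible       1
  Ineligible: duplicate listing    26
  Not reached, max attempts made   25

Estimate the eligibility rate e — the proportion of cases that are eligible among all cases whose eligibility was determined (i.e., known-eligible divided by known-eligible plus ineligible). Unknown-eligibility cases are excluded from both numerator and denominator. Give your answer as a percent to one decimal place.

Declined to participate = 78 + 16 = 94
No answer / not reached = 32 + 25 = 57
Ineligible = 1 + 26 = 27
Eligible (known) → 177 + 94 + 57 = 328
e = 328 / (328 + 27) = 328 / 355 = 0.9239

92.4%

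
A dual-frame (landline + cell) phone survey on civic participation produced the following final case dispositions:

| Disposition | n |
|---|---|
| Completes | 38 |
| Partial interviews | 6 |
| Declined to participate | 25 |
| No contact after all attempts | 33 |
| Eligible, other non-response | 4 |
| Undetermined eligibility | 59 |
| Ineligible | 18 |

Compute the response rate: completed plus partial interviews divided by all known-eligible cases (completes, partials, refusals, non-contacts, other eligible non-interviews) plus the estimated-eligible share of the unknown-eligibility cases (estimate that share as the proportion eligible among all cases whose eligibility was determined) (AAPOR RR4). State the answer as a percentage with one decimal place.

28.1%

Num = 38 + 6 = 44
Determined eligible = 38 + 6 + 25 + 33 + 4 = 106
e = 106 / (106 + 18) = 106 / 124 = 0.8548
Eligible share of unknowns = 0.8548 × 59 = 50.43
Base = 106 + 50.43 = 156.43
RR4 = 44 / 156.43 = 0.2813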